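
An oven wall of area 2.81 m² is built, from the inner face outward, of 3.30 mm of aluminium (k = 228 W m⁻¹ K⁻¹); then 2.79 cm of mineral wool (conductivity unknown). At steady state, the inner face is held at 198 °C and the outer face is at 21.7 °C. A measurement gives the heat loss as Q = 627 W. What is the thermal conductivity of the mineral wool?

k = 0.0353 W/m·K

ΣR = ΔT/Q = |198 − 21.7|/627 = 0.2812 K/W
Known resistances:
  R_aluminium = L/(kA) = 0.00330/(228·2.81) = 5.151×10^-6 K/W
R_mineral wool = ΣR − ΣR_known = 0.2812 − 5.151×10^-6 = 0.2812 K/W
L/(kA) = 0.2812 ⇒ k = 0.0279/(0.2812·2.81) = 0.0353 W/m·K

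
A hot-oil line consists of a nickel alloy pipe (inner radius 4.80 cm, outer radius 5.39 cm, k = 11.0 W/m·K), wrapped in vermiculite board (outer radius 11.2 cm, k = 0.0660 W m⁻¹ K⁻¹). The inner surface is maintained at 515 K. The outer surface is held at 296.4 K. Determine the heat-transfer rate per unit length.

Q' = 124 W/m

Resistance network (inner→outer):
  R'_nickel alloy = ln(0.0539/0.0480)/(2πk) = 0.1159/(2π·11.0) = 0.001677 m·K/W
  R'_vermiculite board = ln(0.112/0.0539)/(2πk) = 0.7314/(2π·0.0660) = 1.764 m·K/W
ΣR = 0.001677 + 1.764 = 1.766 m·K/W
Q' = ΔT/ΣR = (515 K − 296.4 K)/1.766 = 124 W/m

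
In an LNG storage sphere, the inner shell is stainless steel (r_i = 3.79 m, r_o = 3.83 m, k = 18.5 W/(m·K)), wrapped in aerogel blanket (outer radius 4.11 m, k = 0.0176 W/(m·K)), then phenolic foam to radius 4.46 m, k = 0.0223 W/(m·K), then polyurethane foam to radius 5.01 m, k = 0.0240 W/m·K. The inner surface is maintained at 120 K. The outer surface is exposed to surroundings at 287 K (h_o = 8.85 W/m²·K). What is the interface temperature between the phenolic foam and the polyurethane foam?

Treat each layer as a resistance in series:
  R_stainless steel = (1/3.79 − 1/3.83)/(4πk) = 0.002756/(4π·18.5) = 1.185×10^-5 K/W
  R_aerogel blanket = (1/3.83 − 1/4.11)/(4πk) = 0.01779/(4π·0.0176) = 0.08043 K/W
  R_phenolic foam = (1/4.11 − 1/4.46)/(4πk) = 0.01909/(4π·0.0223) = 0.06814 K/W
  R_polyurethane foam = (1/4.46 − 1/5.01)/(4πk) = 0.02461/(4π·0.0240) = 0.08161 K/W
  R_conv,out = 1/(4πr²h) = 1/(4π·5.01²·8.85) = 3.582×10^-4 K/W
ΣR = 1.185×10^-5 + 0.08043 + 0.06814 + 0.08161 + 3.582×10^-4 = 0.2306 K/W
Q = ΔT/ΣR = (120 K − 287 K)/0.2306 = -724.2 W
From the inner boundary to the phenolic foam/polyurethane foam interface, ΣR_partial = 0.1486 K/W.
T_interface = T_in − Q·ΣR_partial = 120 K − (-724.2)(0.1486) = 227.6 K

T = 227.6 K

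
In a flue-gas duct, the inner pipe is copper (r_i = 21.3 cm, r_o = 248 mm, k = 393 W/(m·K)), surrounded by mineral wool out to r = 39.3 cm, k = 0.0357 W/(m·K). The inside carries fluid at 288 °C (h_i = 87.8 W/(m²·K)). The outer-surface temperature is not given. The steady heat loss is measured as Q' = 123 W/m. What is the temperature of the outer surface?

Series resistances:
  R'_conv,in = 1/(2πr h) = 1/(2π·0.213·87.8) = 0.008510 m·K/W
  R'_copper = ln(0.248/0.213)/(2πk) = 0.1521/(2π·393) = 6.161×10^-5 m·K/W
  R'_mineral wool = ln(0.393/0.248)/(2πk) = 0.4604/(2π·0.0357) = 2.052 m·K/W
ΣR = 2.061 m·K/W
ΔT = Q'·ΣR = 123 × 2.061 = 253.5 K
Heat flows outward, so T_out = T_in − ΔT = 288 − 253.5 = 34.5 °C

T_out = 34.5 °C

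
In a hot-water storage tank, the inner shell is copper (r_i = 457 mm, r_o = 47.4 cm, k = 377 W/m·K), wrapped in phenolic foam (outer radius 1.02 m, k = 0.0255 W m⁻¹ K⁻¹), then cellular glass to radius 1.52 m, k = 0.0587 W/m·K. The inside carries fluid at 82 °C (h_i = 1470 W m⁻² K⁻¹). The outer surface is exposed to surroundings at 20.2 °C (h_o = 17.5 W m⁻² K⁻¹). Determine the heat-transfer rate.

Q = 15.6 W

Treat each layer as a resistance in series:
  R_conv,in = 1/(4πr²h) = 1/(4π·0.457²·1470) = 2.592×10^-4 K/W
  R_copper = (1/0.457 − 1/0.474)/(4πk) = 0.07848/(4π·377) = 1.657×10^-5 K/W
  R_phenolic foam = (1/0.474 − 1/1.02)/(4πk) = 1.129/(4π·0.0255) = 3.524 K/W
  R_cellular glass = (1/1.02 − 1/1.52)/(4πk) = 0.3225/(4π·0.0587) = 0.4372 K/W
  R_conv,out = 1/(4πr²h) = 1/(4π·1.52²·17.5) = 0.001968 K/W
ΣR = 2.592×10^-4 + 1.657×10^-5 + 3.524 + 0.4372 + 0.001968 = 3.963 K/W
Q = ΔT/ΣR = (82 °C − 20.2 °C)/3.963 = 15.6 W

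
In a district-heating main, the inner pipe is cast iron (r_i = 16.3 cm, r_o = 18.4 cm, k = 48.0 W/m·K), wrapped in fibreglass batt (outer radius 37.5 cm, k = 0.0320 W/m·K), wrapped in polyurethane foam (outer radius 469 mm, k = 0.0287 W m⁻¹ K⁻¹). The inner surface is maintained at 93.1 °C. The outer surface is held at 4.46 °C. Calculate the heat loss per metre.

Q' = 18.5 W/m

Treat each layer as a resistance in series:
  R'_cast iron = ln(0.184/0.163)/(2πk) = 0.1212/(2π·48.0) = 4.018×10^-4 m·K/W
  R'_fibreglass batt = ln(0.375/0.184)/(2πk) = 0.7120/(2π·0.0320) = 3.541 m·K/W
  R'_polyurethane foam = ln(0.469/0.375)/(2πk) = 0.2237/(2π·0.0287) = 1.240 m·K/W
ΣR = 4.018×10^-4 + 3.541 + 1.240 = 4.781 m·K/W
Q' = ΔT/ΣR = (93.1 °C − 4.46 °C)/4.781 = 18.5 W/m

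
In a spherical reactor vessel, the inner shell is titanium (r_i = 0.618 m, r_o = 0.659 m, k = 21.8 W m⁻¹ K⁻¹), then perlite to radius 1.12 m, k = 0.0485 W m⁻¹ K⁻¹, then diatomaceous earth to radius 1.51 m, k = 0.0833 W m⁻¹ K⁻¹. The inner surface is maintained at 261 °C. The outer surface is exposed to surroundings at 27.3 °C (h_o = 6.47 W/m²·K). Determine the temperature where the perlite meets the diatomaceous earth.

Treat each layer as a resistance in series:
  R_titanium = (1/0.618 − 1/0.659)/(4πk) = 0.1007/(4π·21.8) = 3.675×10^-4 K/W
  R_perlite = (1/0.659 − 1/1.12)/(4πk) = 0.6246/(4π·0.0485) = 1.025 K/W
  R_diatomaceous earth = (1/1.12 − 1/1.51)/(4πk) = 0.2306/(4π·0.0833) = 0.2203 K/W
  R_conv,out = 1/(4πr²h) = 1/(4π·1.51²·6.47) = 0.005394 K/W
ΣR = 3.675×10^-4 + 1.025 + 0.2203 + 0.005394 = 1.251 K/W
Q = ΔT/ΣR = (261 °C − 27.3 °C)/1.251 = 186.8 W
From the inner boundary to the perlite/diatomaceous earth interface, ΣR_partial = 1.025 K/W.
T_interface = T_in − Q·ΣR_partial = 261 °C − (186.8)(1.025) = 69.5 °C

T = 69.5 °C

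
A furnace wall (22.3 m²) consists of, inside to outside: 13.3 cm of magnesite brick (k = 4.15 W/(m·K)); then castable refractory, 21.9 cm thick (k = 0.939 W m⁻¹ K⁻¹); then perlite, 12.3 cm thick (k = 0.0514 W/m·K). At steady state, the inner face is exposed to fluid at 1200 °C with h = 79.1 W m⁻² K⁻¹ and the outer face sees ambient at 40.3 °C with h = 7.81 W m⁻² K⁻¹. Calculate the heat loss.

Resistance network (inner→outer):
  R_conv,in = 1/(hA) = 1/(79.1·22.3) = 5.669×10^-4 K/W
  R_magnesite brick = L/(kA) = 0.133/(4.15·22.3) = 0.001437 K/W
  R_castable refractory = L/(kA) = 0.219/(0.939·22.3) = 0.01046 K/W
  R_perlite = L/(kA) = 0.123/(0.0514·22.3) = 0.1073 K/W
  R_conv,out = 1/(hA) = 1/(7.81·22.3) = 0.005742 K/W
ΣR = 5.669×10^-4 + 0.001437 + 0.01046 + 0.1073 + 0.005742 = 0.1255 K/W
Q = ΔT/ΣR = (1200 °C − 40.3 °C)/0.1255 = 9240 W

Q = 9240 W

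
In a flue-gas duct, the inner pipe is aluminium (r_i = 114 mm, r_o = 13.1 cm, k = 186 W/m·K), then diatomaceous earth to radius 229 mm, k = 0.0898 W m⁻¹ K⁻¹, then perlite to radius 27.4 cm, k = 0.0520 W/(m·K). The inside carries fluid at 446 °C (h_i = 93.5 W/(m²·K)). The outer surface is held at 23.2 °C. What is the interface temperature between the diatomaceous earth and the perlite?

T = 173 °C

Treat each layer as a resistance in series:
  R'_conv,in = 1/(2πr h) = 1/(2π·0.114·93.5) = 0.01493 m·K/W
  R'_aluminium = ln(0.131/0.114)/(2πk) = 0.1390/(2π·186) = 1.189×10^-4 m·K/W
  R'_diatomaceous earth = ln(0.229/0.131)/(2πk) = 0.5585/(2π·0.0898) = 0.9899 m·K/W
  R'_perlite = ln(0.274/0.229)/(2πk) = 0.1794/(2π·0.0520) = 0.5491 m·K/W
ΣR = 0.01493 + 1.189×10^-4 + 0.9899 + 0.5491 = 1.554 m·K/W
Q' = ΔT/ΣR = (446 °C − 23.2 °C)/1.554 = 272.1 W/m
From the inner boundary to the diatomaceous earth/perlite interface, ΣR_partial = 1.005 m·K/W.
T_interface = T_in − Q'·ΣR_partial = 446 °C − (272.1)(1.005) = 173 °C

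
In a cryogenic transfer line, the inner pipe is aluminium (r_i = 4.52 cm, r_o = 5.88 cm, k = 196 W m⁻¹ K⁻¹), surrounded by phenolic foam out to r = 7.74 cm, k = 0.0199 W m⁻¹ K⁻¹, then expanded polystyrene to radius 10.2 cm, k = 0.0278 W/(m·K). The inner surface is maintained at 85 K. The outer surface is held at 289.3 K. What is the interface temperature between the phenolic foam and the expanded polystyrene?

Resistance network (inner→outer):
  R'_aluminium = ln(0.0588/0.0452)/(2πk) = 0.2630/(2π·196) = 2.136×10^-4 m·K/W
  R'_phenolic foam = ln(0.0774/0.0588)/(2πk) = 0.2748/(2π·0.0199) = 2.198 m·K/W
  R'_expanded polystyrene = ln(0.102/0.0774)/(2πk) = 0.2760/(2π·0.0278) = 1.580 m·K/W
ΣR = 2.136×10^-4 + 2.198 + 1.580 = 3.778 m·K/W
Q' = ΔT/ΣR = (85 K − 289.3 K)/3.778 = -54.08 W/m
From the inner boundary to the phenolic foam/expanded polystyrene interface, ΣR_partial = 2.198 m·K/W.
T_interface = T_in − Q'·ΣR_partial = 85 K − (-54.08)(2.198) = 203.9 K

T = 203.9 K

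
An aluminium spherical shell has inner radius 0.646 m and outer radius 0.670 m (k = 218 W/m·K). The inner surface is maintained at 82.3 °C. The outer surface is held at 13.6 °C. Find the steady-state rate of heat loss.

Q = 3.39×10^6 W

Q = 4πk·ΔT/(1/r₁ − 1/r₂) = 4π × 218 × 68.7 / (1/0.646 − 1/0.670) = 3.39×10^6 W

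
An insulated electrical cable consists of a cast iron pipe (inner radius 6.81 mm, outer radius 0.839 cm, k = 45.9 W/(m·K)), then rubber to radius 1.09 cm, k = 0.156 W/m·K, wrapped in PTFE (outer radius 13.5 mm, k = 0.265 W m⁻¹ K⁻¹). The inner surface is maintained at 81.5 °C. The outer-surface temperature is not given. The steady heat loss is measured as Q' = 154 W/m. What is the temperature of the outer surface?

T_out = 20.5 °C

Sum the resistances:
  R'_cast iron = ln(0.00839/0.00681)/(2πk) = 0.2086/(2π·45.9) = 7.235×10^-4 m·K/W
  R'_rubber = ln(0.0109/0.00839)/(2πk) = 0.2617/(2π·0.156) = 0.2670 m·K/W
  R'_PTFE = ln(0.0135/0.0109)/(2πk) = 0.2139/(2π·0.265) = 0.1285 m·K/W
ΣR = 0.3962 m·K/W
ΔT = Q'·ΣR = 154 × 0.3962 = 61.01 K
Heat flows outward, so T_out = T_in − ΔT = 81.5 − 61.01 = 20.5 °C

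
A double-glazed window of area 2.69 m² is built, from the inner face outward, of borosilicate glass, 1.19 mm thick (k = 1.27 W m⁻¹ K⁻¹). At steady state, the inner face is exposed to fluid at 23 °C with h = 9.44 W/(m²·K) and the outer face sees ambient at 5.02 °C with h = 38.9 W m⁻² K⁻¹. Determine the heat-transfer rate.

Treat each layer as a resistance in series:
  R_conv,in = 1/(hA) = 1/(9.44·2.69) = 0.03938 K/W
  R_borosilicate glass = L/(kA) = 0.00119/(1.27·2.69) = 3.483×10^-4 K/W
  R_conv,out = 1/(hA) = 1/(38.9·2.69) = 0.009556 K/W
ΣR = 0.03938 + 3.483×10^-4 + 0.009556 = 0.04928 K/W
Q = ΔT/ΣR = (23 °C − 5.02 °C)/0.04928 = 365 W

Q = 365 W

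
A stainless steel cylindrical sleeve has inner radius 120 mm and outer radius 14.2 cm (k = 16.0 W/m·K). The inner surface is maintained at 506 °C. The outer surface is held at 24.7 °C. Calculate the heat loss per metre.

Q' = 287 kW/m

Q' = 2πk·ΔT/ln(r₂/r₁) = 2π × 16.0 × 481.3 / ln(0.142/0.120) = 2.87×10^5 W/m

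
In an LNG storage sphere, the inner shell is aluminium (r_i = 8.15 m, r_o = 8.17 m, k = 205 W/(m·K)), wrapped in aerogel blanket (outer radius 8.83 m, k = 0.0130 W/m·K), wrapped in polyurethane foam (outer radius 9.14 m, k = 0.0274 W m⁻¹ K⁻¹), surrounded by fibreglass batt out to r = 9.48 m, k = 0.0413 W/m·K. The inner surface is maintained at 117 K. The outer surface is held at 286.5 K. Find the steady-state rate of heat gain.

Q = 2270 W

Series thermal resistances, inner to outer:
  R_aluminium = (1/8.15 − 1/8.17)/(4πk) = 3.004×10^-4/(4π·205) = 1.166×10^-7 K/W
  R_aerogel blanket = (1/8.17 − 1/8.83)/(4πk) = 0.009149/(4π·0.0130) = 0.05600 K/W
  R_polyurethane foam = (1/8.83 − 1/9.14)/(4πk) = 0.003841/(4π·0.0274) = 0.01116 K/W
  R_fibreglass batt = (1/9.14 − 1/9.48)/(4πk) = 0.003924/(4π·0.0413) = 0.007561 K/W
ΣR = 1.166×10^-7 + 0.05600 + 0.01116 + 0.007561 = 0.07472 K/W
Q = ΔT/ΣR = (117 K − 286.5 K)/0.07472 = -2270 W
(Negative Q ⇒ heat flows inward; heat gain = 2270 W.)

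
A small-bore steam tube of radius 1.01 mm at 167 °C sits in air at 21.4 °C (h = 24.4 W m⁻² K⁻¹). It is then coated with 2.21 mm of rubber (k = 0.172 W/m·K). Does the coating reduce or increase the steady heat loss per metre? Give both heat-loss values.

Critical radius for a cylinder: r_cr = k/h = 0.00705 m = 0.705 cm.
Outer radius after coating: r₂ = 0.00101 + 0.00221 = 0.00322 m.
Since r₁ < r_cr and r₂ ≤ r_cr, the coating moves toward the maximum at r_cr — heat loss rises.
Bare: R = 1/(2πr₁h) = 6.458 m·K/W; Q = 145.6/6.458 = 22.5 W/m.
Coated: R = R_cond + R_conv = 3.099 m·K/W; Q = 145.6/3.099 = 47.0 W/m.

increases: 22.5 → 47.0 W/m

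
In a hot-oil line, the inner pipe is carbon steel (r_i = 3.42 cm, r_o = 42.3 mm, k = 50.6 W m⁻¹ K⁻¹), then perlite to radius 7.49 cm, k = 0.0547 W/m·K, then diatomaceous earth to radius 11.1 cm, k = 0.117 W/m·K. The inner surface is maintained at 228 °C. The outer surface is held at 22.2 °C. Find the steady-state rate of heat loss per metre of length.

Treat each layer as a resistance in series:
  R'_carbon steel = ln(0.0423/0.0342)/(2πk) = 0.2126/(2π·50.6) = 6.686×10^-4 m·K/W
  R'_perlite = ln(0.0749/0.0423)/(2πk) = 0.5714/(2π·0.0547) = 1.662 m·K/W
  R'_diatomaceous earth = ln(0.111/0.0749)/(2πk) = 0.3934/(2π·0.117) = 0.5351 m·K/W
ΣR = 6.686×10^-4 + 1.662 + 0.5351 = 2.198 m·K/W
Q' = ΔT/ΣR = (228 °C − 22.2 °C)/2.198 = 93.6 W/m

Q' = 93.6 W/m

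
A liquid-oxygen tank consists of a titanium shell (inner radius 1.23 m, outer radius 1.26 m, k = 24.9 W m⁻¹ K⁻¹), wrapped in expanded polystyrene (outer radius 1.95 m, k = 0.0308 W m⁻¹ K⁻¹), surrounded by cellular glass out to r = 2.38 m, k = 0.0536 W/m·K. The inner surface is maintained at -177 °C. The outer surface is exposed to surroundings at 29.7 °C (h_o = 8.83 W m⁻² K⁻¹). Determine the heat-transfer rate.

Q = 239 W

Resistance network (inner→outer):
  R_titanium = (1/1.23 − 1/1.26)/(4πk) = 0.01936/(4π·24.9) = 6.186×10^-5 K/W
  R_expanded polystyrene = (1/1.26 − 1/1.95)/(4πk) = 0.2808/(4π·0.0308) = 0.7256 K/W
  R_cellular glass = (1/1.95 − 1/2.38)/(4πk) = 0.09265/(4π·0.0536) = 0.1376 K/W
  R_conv,out = 1/(4πr²h) = 1/(4π·2.38²·8.83) = 0.001591 K/W
ΣR = 6.186×10^-5 + 0.7256 + 0.1376 + 0.001591 = 0.8649 K/W
Q = ΔT/ΣR = (-177 °C − 29.7 °C)/0.8649 = -239 W
(Negative Q ⇒ heat flows inward; heat gain = 239 W.)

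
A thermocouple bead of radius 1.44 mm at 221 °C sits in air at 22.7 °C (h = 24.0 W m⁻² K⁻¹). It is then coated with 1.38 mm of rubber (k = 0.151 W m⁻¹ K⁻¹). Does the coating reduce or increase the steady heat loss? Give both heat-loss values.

increases: 0.124 → 0.333 W

Critical radius for a sphere: r_cr = 2k/h = 0.0126 m = 1.26 cm.
Outer radius after coating: r₂ = 0.00144 + 0.00138 = 0.00282 m.
Since r₁ < r_cr and r₂ ≤ r_cr, the coating moves toward the maximum at r_cr — heat loss rises.
Bare: R = 1/(4πr₁²h) = 1599 K/W; Q = 198.3/1599 = 0.124 W.
Coated: R = R_cond + R_conv = 596.0 K/W; Q = 198.3/596.0 = 0.333 W.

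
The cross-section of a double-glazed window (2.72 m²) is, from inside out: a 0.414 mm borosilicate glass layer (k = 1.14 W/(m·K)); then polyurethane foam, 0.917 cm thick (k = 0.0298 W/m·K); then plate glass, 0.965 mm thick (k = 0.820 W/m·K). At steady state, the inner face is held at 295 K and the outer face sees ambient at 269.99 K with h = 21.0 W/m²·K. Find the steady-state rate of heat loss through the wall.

Q = 191 W

Resistance network (inner→outer):
  R_borosilicate glass = L/(kA) = 4.14×10^-4/(1.14·2.72) = 1.335×10^-4 K/W
  R_polyurethane foam = L/(kA) = 0.00917/(0.0298·2.72) = 0.1131 K/W
  R_plate glass = L/(kA) = 9.65×10^-4/(0.820·2.72) = 4.327×10^-4 K/W
  R_conv,out = 1/(hA) = 1/(21.0·2.72) = 0.01751 K/W
ΣR = 1.335×10^-4 + 0.1131 + 4.327×10^-4 + 0.01751 = 0.1312 K/W
Q = ΔT/ΣR = (295 K − 269.99 K)/0.1312 = 191 W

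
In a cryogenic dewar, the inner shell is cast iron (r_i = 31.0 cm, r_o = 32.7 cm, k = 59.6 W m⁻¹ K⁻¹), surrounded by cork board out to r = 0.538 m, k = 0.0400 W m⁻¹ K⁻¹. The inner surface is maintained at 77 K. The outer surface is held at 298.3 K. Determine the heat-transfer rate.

Q = 92.7 W

Treat each layer as a resistance in series:
  R_cast iron = (1/0.310 − 1/0.327)/(4πk) = 0.1677/(4π·59.6) = 2.239×10^-4 K/W
  R_cork board = (1/0.327 − 1/0.538)/(4πk) = 1.199/(4π·0.0400) = 2.386 K/W
ΣR = 2.239×10^-4 + 2.386 = 2.386 K/W
Q = ΔT/ΣR = (77 K − 298.3 K)/2.386 = -92.7 W
(Negative Q ⇒ heat flows inward; heat gain = 92.7 W.)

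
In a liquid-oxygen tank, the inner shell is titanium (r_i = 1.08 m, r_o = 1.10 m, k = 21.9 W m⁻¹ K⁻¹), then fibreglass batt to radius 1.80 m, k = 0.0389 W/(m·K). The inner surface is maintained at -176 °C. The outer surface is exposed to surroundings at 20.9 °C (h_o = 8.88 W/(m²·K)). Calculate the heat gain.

Q = 271 W

Treat each layer as a resistance in series:
  R_titanium = (1/1.08 − 1/1.10)/(4πk) = 0.01684/(4π·21.9) = 6.117×10^-5 K/W
  R_fibreglass batt = (1/1.10 − 1/1.80)/(4πk) = 0.3535/(4π·0.0389) = 0.7232 K/W
  R_conv,out = 1/(4πr²h) = 1/(4π·1.80²·8.88) = 0.002766 K/W
ΣR = 6.117×10^-5 + 0.7232 + 0.002766 = 0.7260 K/W
Q = ΔT/ΣR = (-176 °C − 20.9 °C)/0.7260 = -271 W
(Negative Q ⇒ heat flows inward; heat gain = 271 W.)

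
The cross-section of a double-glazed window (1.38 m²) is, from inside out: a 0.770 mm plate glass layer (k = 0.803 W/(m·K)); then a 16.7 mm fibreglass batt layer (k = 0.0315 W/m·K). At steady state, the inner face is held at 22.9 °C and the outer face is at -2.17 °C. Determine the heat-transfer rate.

Q = 65.1 W

Series thermal resistances, inner to outer:
  R_plate glass = L/(kA) = 7.70×10^-4/(0.803·1.38) = 6.949×10^-4 K/W
  R_fibreglass batt = L/(kA) = 0.0167/(0.0315·1.38) = 0.3842 K/W
ΣR = 6.949×10^-4 + 0.3842 = 0.3849 K/W
Q = ΔT/ΣR = (22.9 °C − -2.17 °C)/0.3849 = 65.1 W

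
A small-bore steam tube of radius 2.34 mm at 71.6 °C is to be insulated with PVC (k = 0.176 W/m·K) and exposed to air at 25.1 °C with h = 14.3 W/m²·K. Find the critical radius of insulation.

For a cylinder, r_cr = k_ins/h = 0.176/14.3 = 0.0123 m = 1.23 cm

r_cr = 1.23 cm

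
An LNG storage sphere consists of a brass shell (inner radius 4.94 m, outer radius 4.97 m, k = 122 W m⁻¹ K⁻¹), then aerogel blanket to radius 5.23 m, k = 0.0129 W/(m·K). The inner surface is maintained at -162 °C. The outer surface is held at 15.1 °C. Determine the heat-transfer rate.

Treat each layer as a resistance in series:
  R_brass = (1/4.94 − 1/4.97)/(4πk) = 0.001222/(4π·122) = 7.970×10^-7 K/W
  R_aerogel blanket = (1/4.97 − 1/5.23)/(4πk) = 0.01000/(4π·0.0129) = 0.06170 K/W
ΣR = 7.970×10^-7 + 0.06170 = 0.06170 K/W
Q = ΔT/ΣR = (-162 °C − 15.1 °C)/0.06170 = -2870 W
(Negative Q ⇒ heat flows inward; heat gain = 2870 W.)

Q = 2870 W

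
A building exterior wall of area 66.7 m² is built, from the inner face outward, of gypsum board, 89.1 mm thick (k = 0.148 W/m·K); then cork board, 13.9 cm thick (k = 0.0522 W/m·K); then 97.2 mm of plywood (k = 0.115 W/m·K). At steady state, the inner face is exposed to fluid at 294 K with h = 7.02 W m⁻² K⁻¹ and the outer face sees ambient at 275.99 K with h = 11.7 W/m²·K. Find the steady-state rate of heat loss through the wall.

Treat each layer as a resistance in series:
  R_conv,in = 1/(hA) = 1/(7.02·66.7) = 0.002136 K/W
  R_gypsum board = L/(kA) = 0.0891/(0.148·66.7) = 0.009026 K/W
  R_cork board = L/(kA) = 0.139/(0.0522·66.7) = 0.03992 K/W
  R_plywood = L/(kA) = 0.0972/(0.115·66.7) = 0.01267 K/W
  R_conv,out = 1/(hA) = 1/(11.7·66.7) = 0.001281 K/W
ΣR = 0.002136 + 0.009026 + 0.03992 + 0.01267 + 0.001281 = 0.06503 K/W
Q = ΔT/ΣR = (294 K − 275.99 K)/0.06503 = 277 W

Q = 277 W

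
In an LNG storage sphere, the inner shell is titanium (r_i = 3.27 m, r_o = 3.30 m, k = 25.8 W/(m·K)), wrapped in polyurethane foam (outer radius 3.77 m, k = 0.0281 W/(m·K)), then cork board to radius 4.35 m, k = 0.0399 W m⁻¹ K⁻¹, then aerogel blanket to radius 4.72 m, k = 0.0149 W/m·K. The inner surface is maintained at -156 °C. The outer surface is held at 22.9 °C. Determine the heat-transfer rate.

Q = 653 W

Series thermal resistances, inner to outer:
  R_titanium = (1/3.27 − 1/3.30)/(4πk) = 0.002780/(4π·25.8) = 8.575×10^-6 K/W
  R_polyurethane foam = (1/3.30 − 1/3.77)/(4πk) = 0.03778/(4π·0.0281) = 0.1070 K/W
  R_cork board = (1/3.77 − 1/4.35)/(4πk) = 0.03537/(4π·0.0399) = 0.07054 K/W
  R_aerogel blanket = (1/4.35 − 1/4.72)/(4πk) = 0.01802/(4π·0.0149) = 0.09624 K/W
ΣR = 8.575×10^-6 + 0.1070 + 0.07054 + 0.09624 = 0.2738 K/W
Q = ΔT/ΣR = (-156 °C − 22.9 °C)/0.2738 = -653 W
(Negative Q ⇒ heat flows inward; heat gain = 653 W.)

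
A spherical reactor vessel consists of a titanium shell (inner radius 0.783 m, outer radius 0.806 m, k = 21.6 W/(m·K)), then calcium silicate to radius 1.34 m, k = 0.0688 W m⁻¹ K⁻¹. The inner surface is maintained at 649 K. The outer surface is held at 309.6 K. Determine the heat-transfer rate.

Series thermal resistances, inner to outer:
  R_titanium = (1/0.783 − 1/0.806)/(4πk) = 0.03644/(4π·21.6) = 1.343×10^-4 K/W
  R_calcium silicate = (1/0.806 − 1/1.34)/(4πk) = 0.4944/(4π·0.0688) = 0.5719 K/W
ΣR = 1.343×10^-4 + 0.5719 = 0.5720 K/W
Q = ΔT/ΣR = (649 K − 309.6 K)/0.5720 = 593 W

Q = 593 W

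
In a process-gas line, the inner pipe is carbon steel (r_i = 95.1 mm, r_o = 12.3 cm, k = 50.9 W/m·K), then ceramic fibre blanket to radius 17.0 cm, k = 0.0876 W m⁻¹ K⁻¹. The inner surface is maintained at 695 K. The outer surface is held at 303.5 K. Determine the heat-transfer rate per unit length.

Series thermal resistances, inner to outer:
  R'_carbon steel = ln(0.123/0.0951)/(2πk) = 0.2573/(2π·50.9) = 8.044×10^-4 m·K/W
  R'_ceramic fibre blanket = ln(0.170/0.123)/(2πk) = 0.3236/(2π·0.0876) = 0.5880 m·K/W
ΣR = 8.044×10^-4 + 0.5880 = 0.5888 m·K/W
Q' = ΔT/ΣR = (695 K − 303.5 K)/0.5888 = 665 W/m

Q' = 665 W/m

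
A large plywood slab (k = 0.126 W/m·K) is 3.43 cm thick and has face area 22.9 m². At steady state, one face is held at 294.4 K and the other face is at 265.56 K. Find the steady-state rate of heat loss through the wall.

Q = 2430 W

Q = kA·ΔT/L = 0.126 × 22.9 × |294.4 K − 265.56 K| / 0.0343 = 2430 W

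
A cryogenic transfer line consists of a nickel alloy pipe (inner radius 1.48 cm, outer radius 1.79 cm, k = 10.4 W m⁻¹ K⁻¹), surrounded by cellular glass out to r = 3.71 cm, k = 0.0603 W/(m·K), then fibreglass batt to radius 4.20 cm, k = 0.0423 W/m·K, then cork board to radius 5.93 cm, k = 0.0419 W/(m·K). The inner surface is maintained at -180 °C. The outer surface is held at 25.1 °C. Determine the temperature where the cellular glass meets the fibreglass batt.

Series thermal resistances, inner to outer:
  R'_nickel alloy = ln(0.0179/0.0148)/(2πk) = 0.1902/(2π·10.4) = 0.002910 m·K/W
  R'_cellular glass = ln(0.0371/0.0179)/(2πk) = 0.7288/(2π·0.0603) = 1.924 m·K/W
  R'_fibreglass batt = ln(0.0420/0.0371)/(2πk) = 0.1241/(2π·0.0423) = 0.4668 m·K/W
  R'_cork board = ln(0.0593/0.0420)/(2πk) = 0.3449/(2π·0.0419) = 1.310 m·K/W
ΣR = 0.002910 + 1.924 + 0.4668 + 1.310 = 3.704 m·K/W
Q' = ΔT/ΣR = (-180 °C − 25.1 °C)/3.704 = -55.37 W/m
From the inner boundary to the cellular glass/fibreglass batt interface, ΣR_partial = 1.927 m·K/W.
T_interface = T_in − Q'·ΣR_partial = -180 °C − (-55.37)(1.927) = -73.3 °C

T = -73.3 °C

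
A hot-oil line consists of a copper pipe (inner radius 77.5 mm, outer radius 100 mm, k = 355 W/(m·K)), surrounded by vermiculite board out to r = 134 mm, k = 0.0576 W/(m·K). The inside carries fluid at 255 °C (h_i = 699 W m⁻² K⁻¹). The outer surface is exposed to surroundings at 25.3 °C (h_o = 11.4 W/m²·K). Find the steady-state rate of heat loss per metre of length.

Treat each layer as a resistance in series:
  R'_conv,in = 1/(2πr h) = 1/(2π·0.0775·699) = 0.002938 m·K/W
  R'_copper = ln(0.100/0.0775)/(2πk) = 0.2549/(2π·355) = 1.143×10^-4 m·K/W
  R'_vermiculite board = ln(0.134/0.100)/(2πk) = 0.2927/(2π·0.0576) = 0.8087 m·K/W
  R'_conv,out = 1/(2πr h) = 1/(2π·0.134·11.4) = 0.1042 m·K/W
ΣR = 0.002938 + 1.143×10^-4 + 0.8087 + 0.1042 = 0.9160 m·K/W
Q' = ΔT/ΣR = (255 °C − 25.3 °C)/0.9160 = 251 W/m

Q' = 251 W/m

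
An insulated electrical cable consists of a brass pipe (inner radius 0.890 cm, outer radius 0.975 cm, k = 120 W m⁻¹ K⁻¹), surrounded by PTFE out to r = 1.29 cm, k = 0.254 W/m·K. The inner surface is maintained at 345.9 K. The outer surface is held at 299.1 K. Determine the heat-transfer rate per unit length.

Treat each layer as a resistance in series:
  R'_brass = ln(0.00975/0.00890)/(2πk) = 0.09122/(2π·120) = 1.210×10^-4 m·K/W
  R'_PTFE = ln(0.0129/0.00975)/(2πk) = 0.2800/(2π·0.254) = 0.1754 m·K/W
ΣR = 1.210×10^-4 + 0.1754 = 0.1755 m·K/W
Q' = ΔT/ΣR = (345.9 K − 299.1 K)/0.1755 = 267 W/m

Q' = 267 W/m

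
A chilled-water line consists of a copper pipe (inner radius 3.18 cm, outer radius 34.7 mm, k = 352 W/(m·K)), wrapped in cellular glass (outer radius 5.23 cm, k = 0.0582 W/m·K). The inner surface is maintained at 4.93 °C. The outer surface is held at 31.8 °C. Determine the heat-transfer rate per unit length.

Q' = 23.9 W/m

Treat each layer as a resistance in series:
  R'_copper = ln(0.0347/0.0318)/(2πk) = 0.08727/(2π·352) = 3.946×10^-5 m·K/W
  R'_cellular glass = ln(0.0523/0.0347)/(2πk) = 0.4103/(2π·0.0582) = 1.122 m·K/W
ΣR = 3.946×10^-5 + 1.122 = 1.122 m·K/W
Q' = ΔT/ΣR = (4.93 °C − 31.8 °C)/1.122 = -23.9 W/m
(Negative Q' ⇒ heat flows inward; heat gain = 23.9 W/m.)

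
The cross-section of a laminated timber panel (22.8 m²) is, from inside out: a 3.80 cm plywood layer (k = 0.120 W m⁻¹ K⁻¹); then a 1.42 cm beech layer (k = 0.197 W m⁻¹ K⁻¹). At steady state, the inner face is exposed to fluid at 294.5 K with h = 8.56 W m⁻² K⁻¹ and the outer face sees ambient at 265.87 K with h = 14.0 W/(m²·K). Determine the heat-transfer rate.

Treat each layer as a resistance in series:
  R_conv,in = 1/(hA) = 1/(8.56·22.8) = 0.005124 K/W
  R_plywood = L/(kA) = 0.0380/(0.120·22.8) = 0.01389 K/W
  R_beech = L/(kA) = 0.0142/(0.197·22.8) = 0.003161 K/W
  R_conv,out = 1/(hA) = 1/(14.0·22.8) = 0.003133 K/W
ΣR = 0.005124 + 0.01389 + 0.003161 + 0.003133 = 0.02531 K/W
Q = ΔT/ΣR = (294.5 K − 265.87 K)/0.02531 = 1130 W

Q = 1130 W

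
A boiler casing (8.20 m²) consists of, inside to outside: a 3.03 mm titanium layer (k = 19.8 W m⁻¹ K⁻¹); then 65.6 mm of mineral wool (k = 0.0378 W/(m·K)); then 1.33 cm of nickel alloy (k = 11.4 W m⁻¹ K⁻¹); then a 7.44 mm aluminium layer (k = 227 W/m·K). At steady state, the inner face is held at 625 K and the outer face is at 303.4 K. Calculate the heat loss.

Resistance network (inner→outer):
  R_titanium = L/(kA) = 0.00303/(19.8·8.20) = 1.866×10^-5 K/W
  R_mineral wool = L/(kA) = 0.0656/(0.0378·8.20) = 0.2116 K/W
  R_nickel alloy = L/(kA) = 0.0133/(11.4·8.20) = 1.423×10^-4 K/W
  R_aluminium = L/(kA) = 0.00744/(227·8.20) = 3.997×10^-6 K/W
ΣR = 1.866×10^-5 + 0.2116 + 1.423×10^-4 + 3.997×10^-6 = 0.2118 K/W
Q = ΔT/ΣR = (625 K − 303.4 K)/0.2118 = 1520 W

Q = 1520 W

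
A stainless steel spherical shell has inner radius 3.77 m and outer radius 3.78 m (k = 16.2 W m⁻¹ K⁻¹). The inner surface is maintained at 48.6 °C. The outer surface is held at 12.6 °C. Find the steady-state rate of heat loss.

Q = 10400 kW

Q = 4πk·ΔT/(1/r₁ − 1/r₂) = 4π × 16.2 × 36 / (1/3.77 − 1/3.78) = 1.04×10^7 W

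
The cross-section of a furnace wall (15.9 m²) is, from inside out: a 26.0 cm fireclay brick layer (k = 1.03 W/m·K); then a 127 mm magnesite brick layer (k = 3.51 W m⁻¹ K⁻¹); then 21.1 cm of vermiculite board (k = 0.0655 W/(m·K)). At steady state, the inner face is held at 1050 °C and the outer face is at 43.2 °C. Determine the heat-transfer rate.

Q = 4.56 kW

Series thermal resistances, inner to outer:
  R_fireclay brick = L/(kA) = 0.260/(1.03·15.9) = 0.01588 K/W
  R_magnesite brick = L/(kA) = 0.127/(3.51·15.9) = 0.002276 K/W
  R_vermiculite board = L/(kA) = 0.211/(0.0655·15.9) = 0.2026 K/W
ΣR = 0.01588 + 0.002276 + 0.2026 = 0.2208 K/W
Q = ΔT/ΣR = (1050 °C − 43.2 °C)/0.2208 = 4560 W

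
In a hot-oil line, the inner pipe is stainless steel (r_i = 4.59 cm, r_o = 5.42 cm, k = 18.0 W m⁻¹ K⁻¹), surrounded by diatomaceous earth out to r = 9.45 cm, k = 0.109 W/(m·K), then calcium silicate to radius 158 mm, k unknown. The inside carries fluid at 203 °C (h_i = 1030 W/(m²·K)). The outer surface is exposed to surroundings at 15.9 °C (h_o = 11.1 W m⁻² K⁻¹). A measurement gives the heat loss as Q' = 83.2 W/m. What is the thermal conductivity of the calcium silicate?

ΣR = ΔT/Q' = |203 − 15.9|/83.2 = 2.249 m·K/W
Known resistances:
  R'_conv,in = 1/(2πr h) = 1/(2π·0.0459·1030) = 0.003366 m·K/W
  R'_stainless steel = ln(0.0542/0.0459)/(2πk) = 0.1662/(2π·18.0) = 0.001470 m·K/W
  R'_diatomaceous earth = ln(0.0945/0.0542)/(2πk) = 0.5559/(2π·0.109) = 0.8117 m·K/W
  R'_conv,out = 1/(2πr h) = 1/(2π·0.158·11.1) = 0.09075 m·K/W
R_calcium silicate = ΣR − ΣR_known = 2.249 − 0.9073 = 1.342 m·K/W
ln(r₂/r₁)/(2πk) = 1.342 ⇒ k = 0.5140/(2π·1.342) = 0.0610 W/m·K

k = 0.0610 W/m·K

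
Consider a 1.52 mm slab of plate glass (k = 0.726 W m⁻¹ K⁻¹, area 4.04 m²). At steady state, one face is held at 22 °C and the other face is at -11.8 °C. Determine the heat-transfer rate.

Q = kA·ΔT/L = 0.726 × 4.04 × |22 °C − -11.8 °C| / 0.00152 = 65200 W

Q = 65.2 kW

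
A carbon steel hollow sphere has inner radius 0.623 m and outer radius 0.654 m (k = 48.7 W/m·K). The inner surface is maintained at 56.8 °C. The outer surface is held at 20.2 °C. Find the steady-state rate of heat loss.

Q = 2.94×10^5 W

Q = 4πk·ΔT/(1/r₁ − 1/r₂) = 4π × 48.7 × 36.6 / (1/0.623 − 1/0.654) = 2.94×10^5 W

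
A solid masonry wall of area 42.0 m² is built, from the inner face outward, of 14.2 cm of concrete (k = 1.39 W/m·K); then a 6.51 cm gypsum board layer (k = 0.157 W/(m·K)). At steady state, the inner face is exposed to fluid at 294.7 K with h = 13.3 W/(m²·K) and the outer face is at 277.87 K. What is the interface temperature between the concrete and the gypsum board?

T = 289.7 K

Series thermal resistances, inner to outer:
  R_conv,in = 1/(hA) = 1/(13.3·42.0) = 0.001790 K/W
  R_concrete = L/(kA) = 0.142/(1.39·42.0) = 0.002432 K/W
  R_gypsum board = L/(kA) = 0.0651/(0.157·42.0) = 0.009873 K/W
ΣR = 0.001790 + 0.002432 + 0.009873 = 0.01409 K/W
Q = ΔT/ΣR = (294.7 K − 277.87 K)/0.01409 = 1194 W
From the inner boundary to the concrete/gypsum board interface, ΣR_partial = 0.004222 K/W.
T_interface = T_in − Q·ΣR_partial = 294.7 K − (1194)(0.004222) = 289.7 K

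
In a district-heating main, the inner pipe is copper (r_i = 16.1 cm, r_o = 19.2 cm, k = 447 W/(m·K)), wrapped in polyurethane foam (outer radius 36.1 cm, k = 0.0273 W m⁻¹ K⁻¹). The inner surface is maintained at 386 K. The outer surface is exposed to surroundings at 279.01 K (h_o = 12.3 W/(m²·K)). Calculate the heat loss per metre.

Q' = 28.8 W/m

Resistance network (inner→outer):
  R'_copper = ln(0.192/0.161)/(2πk) = 0.1761/(2π·447) = 6.270×10^-5 m·K/W
  R'_polyurethane foam = ln(0.361/0.192)/(2πk) = 0.6314/(2π·0.0273) = 3.681 m·K/W
  R'_conv,out = 1/(2πr h) = 1/(2π·0.361·12.3) = 0.03584 m·K/W
ΣR = 6.270×10^-5 + 3.681 + 0.03584 = 3.717 m·K/W
Q' = ΔT/ΣR = (386 K − 279.01 K)/3.717 = 28.8 W/m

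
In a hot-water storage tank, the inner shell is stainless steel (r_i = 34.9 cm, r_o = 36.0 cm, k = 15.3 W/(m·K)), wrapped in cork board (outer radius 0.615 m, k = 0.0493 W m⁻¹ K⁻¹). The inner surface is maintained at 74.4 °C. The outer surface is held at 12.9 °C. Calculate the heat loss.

Resistance network (inner→outer):
  R_stainless steel = (1/0.349 − 1/0.360)/(4πk) = 0.08755/(4π·15.3) = 4.554×10^-4 K/W
  R_cork board = (1/0.360 − 1/0.615)/(4πk) = 1.152/(4π·0.0493) = 1.859 K/W
ΣR = 4.554×10^-4 + 1.859 = 1.859 K/W
Q = ΔT/ΣR = (74.4 °C − 12.9 °C)/1.859 = 33.1 W

Q = 33.1 W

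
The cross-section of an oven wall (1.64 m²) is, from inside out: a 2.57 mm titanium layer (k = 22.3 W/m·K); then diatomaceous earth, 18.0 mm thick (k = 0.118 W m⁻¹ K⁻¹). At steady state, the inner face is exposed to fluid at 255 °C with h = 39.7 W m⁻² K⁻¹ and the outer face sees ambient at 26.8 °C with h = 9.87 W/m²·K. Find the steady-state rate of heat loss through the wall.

Series thermal resistances, inner to outer:
  R_conv,in = 1/(hA) = 1/(39.7·1.64) = 0.01536 K/W
  R_titanium = L/(kA) = 0.00257/(22.3·1.64) = 7.027×10^-5 K/W
  R_diatomaceous earth = L/(kA) = 0.0180/(0.118·1.64) = 0.09301 K/W
  R_conv,out = 1/(hA) = 1/(9.87·1.64) = 0.06178 K/W
ΣR = 0.01536 + 7.027×10^-5 + 0.09301 + 0.06178 = 0.1702 K/W
Q = ΔT/ΣR = (255 °C − 26.8 °C)/0.1702 = 1340 W

Q = 1340 W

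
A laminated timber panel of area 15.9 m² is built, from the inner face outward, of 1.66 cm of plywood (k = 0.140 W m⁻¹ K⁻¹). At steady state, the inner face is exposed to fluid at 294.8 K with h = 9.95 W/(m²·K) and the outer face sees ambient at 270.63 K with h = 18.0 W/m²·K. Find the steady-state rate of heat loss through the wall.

Q = 1400 W

Treat each layer as a resistance in series:
  R_conv,in = 1/(hA) = 1/(9.95·15.9) = 0.006321 K/W
  R_plywood = L/(kA) = 0.0166/(0.140·15.9) = 0.007457 K/W
  R_conv,out = 1/(hA) = 1/(18.0·15.9) = 0.003494 K/W
ΣR = 0.006321 + 0.007457 + 0.003494 = 0.01727 K/W
Q = ΔT/ΣR = (294.8 K − 270.63 K)/0.01727 = 1400 W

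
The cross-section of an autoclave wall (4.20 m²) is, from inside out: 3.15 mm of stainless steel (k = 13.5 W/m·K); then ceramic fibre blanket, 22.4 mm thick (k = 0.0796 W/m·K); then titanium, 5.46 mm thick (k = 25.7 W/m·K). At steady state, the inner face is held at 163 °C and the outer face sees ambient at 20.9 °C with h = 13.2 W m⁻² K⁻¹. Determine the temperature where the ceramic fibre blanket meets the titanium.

Series thermal resistances, inner to outer:
  R_stainless steel = L/(kA) = 0.00315/(13.5·4.20) = 5.556×10^-5 K/W
  R_ceramic fibre blanket = L/(kA) = 0.0224/(0.0796·4.20) = 0.06700 K/W
  R_titanium = L/(kA) = 0.00546/(25.7·4.20) = 5.058×10^-5 K/W
  R_conv,out = 1/(hA) = 1/(13.2·4.20) = 0.01804 K/W
ΣR = 5.556×10^-5 + 0.06700 + 5.058×10^-5 + 0.01804 = 0.08515 K/W
Q = ΔT/ΣR = (163 °C − 20.9 °C)/0.08515 = 1669 W
From the inner boundary to the ceramic fibre blanket/titanium interface, ΣR_partial = 0.06706 K/W.
T_interface = T_in − Q·ΣR_partial = 163 °C − (1669)(0.06706) = 51.1 °C

T = 51.1 °C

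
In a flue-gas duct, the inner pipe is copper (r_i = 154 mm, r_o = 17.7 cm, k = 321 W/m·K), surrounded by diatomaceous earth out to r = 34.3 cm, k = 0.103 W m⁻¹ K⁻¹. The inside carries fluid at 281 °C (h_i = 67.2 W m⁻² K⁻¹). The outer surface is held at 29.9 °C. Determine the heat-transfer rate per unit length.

Resistance network (inner→outer):
  R'_conv,in = 1/(2πr h) = 1/(2π·0.154·67.2) = 0.01538 m·K/W
  R'_copper = ln(0.177/0.154)/(2πk) = 0.1392/(2π·321) = 6.902×10^-5 m·K/W
  R'_diatomaceous earth = ln(0.343/0.177)/(2πk) = 0.6616/(2π·0.103) = 1.022 m·K/W
ΣR = 0.01538 + 6.902×10^-5 + 1.022 = 1.037 m·K/W
Q' = ΔT/ΣR = (281 °C − 29.9 °C)/1.037 = 242 W/m

Q' = 242 W/m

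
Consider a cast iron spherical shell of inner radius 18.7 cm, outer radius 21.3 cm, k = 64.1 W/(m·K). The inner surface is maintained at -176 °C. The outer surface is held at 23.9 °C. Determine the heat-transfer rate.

Q = 4πk·ΔT/(1/r₁ − 1/r₂) = 4π × 64.1 × 199.9 / (1/0.187 − 1/0.213) = 2.47×10^5 W

Q = 2.47×10^5 W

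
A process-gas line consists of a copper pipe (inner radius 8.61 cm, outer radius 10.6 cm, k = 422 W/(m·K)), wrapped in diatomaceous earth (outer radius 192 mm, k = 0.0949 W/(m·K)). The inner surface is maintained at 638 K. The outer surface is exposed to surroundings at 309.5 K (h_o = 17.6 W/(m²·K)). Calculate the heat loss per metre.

Q' = 315 W/m

Series thermal resistances, inner to outer:
  R'_copper = ln(0.106/0.0861)/(2πk) = 0.2079/(2π·422) = 7.842×10^-5 m·K/W
  R'_diatomaceous earth = ln(0.192/0.106)/(2πk) = 0.5941/(2π·0.0949) = 0.9963 m·K/W
  R'_conv,out = 1/(2πr h) = 1/(2π·0.192·17.6) = 0.04710 m·K/W
ΣR = 7.842×10^-5 + 0.9963 + 0.04710 = 1.043 m·K/W
Q' = ΔT/ΣR = (638 K − 309.5 K)/1.043 = 315 W/m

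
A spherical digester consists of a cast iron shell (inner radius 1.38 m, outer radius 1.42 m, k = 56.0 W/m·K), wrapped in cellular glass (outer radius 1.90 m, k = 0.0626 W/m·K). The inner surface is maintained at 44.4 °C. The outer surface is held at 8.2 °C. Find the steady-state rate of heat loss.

Treat each layer as a resistance in series:
  R_cast iron = (1/1.38 − 1/1.42)/(4πk) = 0.02041/(4π·56.0) = 2.901×10^-5 K/W
  R_cellular glass = (1/1.42 − 1/1.90)/(4πk) = 0.1779/(4π·0.0626) = 0.2262 K/W
ΣR = 2.901×10^-5 + 0.2262 = 0.2262 K/W
Q = ΔT/ΣR = (44.4 °C − 8.2 °C)/0.2262 = 160 W

Q = 160 W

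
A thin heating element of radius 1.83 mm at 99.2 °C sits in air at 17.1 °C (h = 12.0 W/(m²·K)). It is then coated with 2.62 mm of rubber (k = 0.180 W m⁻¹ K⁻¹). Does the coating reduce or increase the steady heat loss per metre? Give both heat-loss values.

increases: 11.3 → 21.8 W/m

Critical radius for a cylinder: r_cr = k/h = 0.0150 m = 1.50 cm.
Outer radius after coating: r₂ = 0.00183 + 0.00262 = 0.00445 m.
Since r₁ < r_cr and r₂ ≤ r_cr, the coating moves toward the maximum at r_cr — heat loss rises.
Bare: R = 1/(2πr₁h) = 7.247 m·K/W; Q = 82.1/7.247 = 11.3 W/m.
Coated: R = R_cond + R_conv = 3.766 m·K/W; Q = 82.1/3.766 = 21.8 W/m.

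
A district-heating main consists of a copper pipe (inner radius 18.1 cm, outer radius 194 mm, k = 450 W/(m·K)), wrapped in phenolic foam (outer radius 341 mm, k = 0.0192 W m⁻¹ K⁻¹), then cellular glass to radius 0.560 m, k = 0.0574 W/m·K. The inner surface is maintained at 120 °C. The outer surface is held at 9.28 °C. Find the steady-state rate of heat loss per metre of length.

Resistance network (inner→outer):
  R'_copper = ln(0.194/0.181)/(2πk) = 0.06936/(2π·450) = 2.453×10^-5 m·K/W
  R'_phenolic foam = ln(0.341/0.194)/(2πk) = 0.5640/(2π·0.0192) = 4.675 m·K/W
  R'_cellular glass = ln(0.560/0.341)/(2πk) = 0.4961/(2π·0.0574) = 1.375 m·K/W
ΣR = 2.453×10^-5 + 4.675 + 1.375 = 6.050 m·K/W
Q' = ΔT/ΣR = (120 °C − 9.28 °C)/6.050 = 18.3 W/m

Q' = 18.3 W/m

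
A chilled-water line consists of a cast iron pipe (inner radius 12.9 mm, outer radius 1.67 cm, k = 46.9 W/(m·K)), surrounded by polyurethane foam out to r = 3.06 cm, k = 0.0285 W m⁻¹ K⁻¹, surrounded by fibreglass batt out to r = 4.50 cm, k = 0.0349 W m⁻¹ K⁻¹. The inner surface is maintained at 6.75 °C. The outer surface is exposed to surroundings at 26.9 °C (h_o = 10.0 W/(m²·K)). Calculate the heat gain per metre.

Treat each layer as a resistance in series:
  R'_cast iron = ln(0.0167/0.0129)/(2πk) = 0.2582/(2π·46.9) = 8.761×10^-4 m·K/W
  R'_polyurethane foam = ln(0.0306/0.0167)/(2πk) = 0.6056/(2π·0.0285) = 3.382 m·K/W
  R'_fibreglass batt = ln(0.0450/0.0306)/(2πk) = 0.3857/(2π·0.0349) = 1.759 m·K/W
  R'_conv,out = 1/(2πr h) = 1/(2π·0.0450·10.0) = 0.3537 m·K/W
ΣR = 8.761×10^-4 + 3.382 + 1.759 + 0.3537 = 5.496 m·K/W
Q' = ΔT/ΣR = (6.75 °C − 26.9 °C)/5.496 = -3.67 W/m
(Negative Q' ⇒ heat flows inward; heat gain = 3.67 W/m.)

Q' = 3.67 W/m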